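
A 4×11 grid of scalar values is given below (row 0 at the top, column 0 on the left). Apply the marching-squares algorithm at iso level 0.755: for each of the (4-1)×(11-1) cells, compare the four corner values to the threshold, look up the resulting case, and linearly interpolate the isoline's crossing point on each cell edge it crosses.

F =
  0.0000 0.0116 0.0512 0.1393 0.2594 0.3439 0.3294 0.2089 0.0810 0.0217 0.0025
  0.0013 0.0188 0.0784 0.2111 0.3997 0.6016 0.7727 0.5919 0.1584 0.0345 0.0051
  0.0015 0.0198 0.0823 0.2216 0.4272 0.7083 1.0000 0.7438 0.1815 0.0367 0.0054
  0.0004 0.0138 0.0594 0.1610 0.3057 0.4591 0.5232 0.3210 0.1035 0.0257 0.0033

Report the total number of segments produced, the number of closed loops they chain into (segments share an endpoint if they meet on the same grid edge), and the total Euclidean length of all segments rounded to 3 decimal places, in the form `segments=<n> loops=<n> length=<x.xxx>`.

cell (0,5): code 0100 → (0.960,6.000)–(1.000,5.897)
cell (0,6): code 1000 → (1.000,6.098)–(0.960,6.000)
cell (1,5): code 0110 → (1.000,5.897)–(2.000,5.160)
cell (1,6): code 1001 → (2.000,6.956)–(1.000,6.098)
cell (2,5): code 0010 → (2.000,5.160)–(2.514,6.000)
cell (2,6): code 0001 → (2.514,6.000)–(2.000,6.956)
total: 6 segments, chained into 1 closed loop(s), length Σ = 4.846633

segments=6 loops=1 length=4.847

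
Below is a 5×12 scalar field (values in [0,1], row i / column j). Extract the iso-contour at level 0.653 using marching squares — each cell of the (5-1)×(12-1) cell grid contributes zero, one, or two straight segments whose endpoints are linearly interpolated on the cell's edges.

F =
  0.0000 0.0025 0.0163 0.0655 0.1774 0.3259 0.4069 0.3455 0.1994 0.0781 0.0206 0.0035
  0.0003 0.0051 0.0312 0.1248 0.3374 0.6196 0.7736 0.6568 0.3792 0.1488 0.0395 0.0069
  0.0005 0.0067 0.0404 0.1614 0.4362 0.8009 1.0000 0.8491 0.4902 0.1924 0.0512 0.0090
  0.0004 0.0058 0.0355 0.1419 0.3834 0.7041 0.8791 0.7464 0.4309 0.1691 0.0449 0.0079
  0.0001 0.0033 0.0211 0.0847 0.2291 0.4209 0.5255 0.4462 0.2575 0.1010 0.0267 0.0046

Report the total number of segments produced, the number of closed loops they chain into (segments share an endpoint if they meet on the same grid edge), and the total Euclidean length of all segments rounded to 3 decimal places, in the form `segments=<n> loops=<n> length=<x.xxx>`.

cell (0,5): code 0100 → (0.671,6.000)–(1.000,5.217)
cell (0,6): code 1100 → (0.988,7.000)–(0.671,6.000)
cell (0,7): code 1000 → (1.000,7.014)–(0.988,7.000)
cell (1,4): code 0100 → (1.184,5.000)–(2.000,4.594)
cell (1,5): code 1110 → (1.000,5.217)–(1.184,5.000)
cell (1,7): code 1001 → (2.000,7.546)–(1.000,7.014)
cell (2,4): code 0110 → (2.000,4.594)–(3.000,4.841)
cell (2,7): code 1001 → (3.000,7.296)–(2.000,7.546)
cell (3,4): code 0010 → (3.000,4.841)–(3.180,5.000)
cell (3,5): code 0011 → (3.180,5.000)–(3.639,6.000)
cell (3,6): code 0011 → (3.639,6.000)–(3.311,7.000)
cell (3,7): code 0001 → (3.311,7.000)–(3.000,7.296)
total: 12 segments, chained into 1 closed loop(s), length Σ = 9.128996

segments=12 loops=1 length=9.129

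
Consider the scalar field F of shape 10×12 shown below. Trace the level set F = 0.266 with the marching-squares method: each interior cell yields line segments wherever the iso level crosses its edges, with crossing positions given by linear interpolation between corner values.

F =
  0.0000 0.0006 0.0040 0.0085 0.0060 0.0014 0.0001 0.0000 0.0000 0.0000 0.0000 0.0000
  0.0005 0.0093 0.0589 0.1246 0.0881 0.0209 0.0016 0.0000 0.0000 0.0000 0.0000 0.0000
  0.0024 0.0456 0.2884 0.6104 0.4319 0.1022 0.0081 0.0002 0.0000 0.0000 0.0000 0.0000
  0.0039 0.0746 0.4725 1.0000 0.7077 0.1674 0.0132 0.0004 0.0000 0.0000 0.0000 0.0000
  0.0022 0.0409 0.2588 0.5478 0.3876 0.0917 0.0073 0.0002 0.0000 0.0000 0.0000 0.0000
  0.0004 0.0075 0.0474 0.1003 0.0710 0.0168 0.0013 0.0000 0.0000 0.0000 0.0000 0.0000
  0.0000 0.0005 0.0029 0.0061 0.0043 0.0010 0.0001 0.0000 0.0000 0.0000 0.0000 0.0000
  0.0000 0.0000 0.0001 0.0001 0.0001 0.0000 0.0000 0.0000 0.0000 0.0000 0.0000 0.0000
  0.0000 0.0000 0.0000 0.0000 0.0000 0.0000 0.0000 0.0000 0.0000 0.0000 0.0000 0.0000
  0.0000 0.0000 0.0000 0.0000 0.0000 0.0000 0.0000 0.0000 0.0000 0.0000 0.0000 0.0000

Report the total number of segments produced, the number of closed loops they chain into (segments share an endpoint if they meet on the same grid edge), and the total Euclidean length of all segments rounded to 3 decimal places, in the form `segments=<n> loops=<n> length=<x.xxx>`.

cell (1,1): code 0100 → (1.902,2.000)–(2.000,1.908)
cell (1,2): code 1100 → (1.291,3.000)–(1.902,2.000)
cell (1,3): code 1100 → (1.517,4.000)–(1.291,3.000)
cell (1,4): code 1000 → (2.000,4.503)–(1.517,4.000)
cell (2,1): code 0110 → (2.000,1.908)–(3.000,1.481)
cell (2,4): code 1001 → (3.000,4.818)–(2.000,4.503)
cell (3,1): code 0010 → (3.000,1.481)–(3.966,2.000)
cell (3,2): code 0111 → (3.966,2.000)–(4.000,2.025)
cell (3,4): code 1001 → (4.000,4.411)–(3.000,4.818)
cell (4,2): code 0010 → (4.000,2.025)–(4.630,3.000)
cell (4,3): code 0011 → (4.630,3.000)–(4.384,4.000)
cell (4,4): code 0001 → (4.384,4.000)–(4.000,4.411)
total: 12 segments, chained into 1 closed loop(s), length Σ = 10.135528

segments=12 loops=1 length=10.136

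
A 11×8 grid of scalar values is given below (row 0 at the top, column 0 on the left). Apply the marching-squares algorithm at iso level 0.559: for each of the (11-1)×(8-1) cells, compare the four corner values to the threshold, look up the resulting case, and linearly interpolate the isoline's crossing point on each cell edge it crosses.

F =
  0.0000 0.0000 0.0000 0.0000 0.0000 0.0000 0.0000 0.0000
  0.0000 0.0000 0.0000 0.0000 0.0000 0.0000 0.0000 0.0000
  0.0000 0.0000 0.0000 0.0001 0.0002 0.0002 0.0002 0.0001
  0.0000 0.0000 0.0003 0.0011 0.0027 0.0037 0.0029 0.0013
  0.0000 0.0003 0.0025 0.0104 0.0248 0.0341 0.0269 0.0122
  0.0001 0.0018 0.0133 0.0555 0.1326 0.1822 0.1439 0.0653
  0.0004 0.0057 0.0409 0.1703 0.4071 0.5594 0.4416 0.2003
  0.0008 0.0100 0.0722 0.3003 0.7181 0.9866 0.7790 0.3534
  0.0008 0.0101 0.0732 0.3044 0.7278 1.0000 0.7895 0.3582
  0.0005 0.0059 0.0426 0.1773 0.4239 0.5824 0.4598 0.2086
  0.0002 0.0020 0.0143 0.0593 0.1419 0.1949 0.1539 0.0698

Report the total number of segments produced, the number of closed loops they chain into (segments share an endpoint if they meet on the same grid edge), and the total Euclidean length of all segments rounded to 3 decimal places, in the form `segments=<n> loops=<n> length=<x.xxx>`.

cell (5,4): code 0100 → (5.999,5.000)–(6.000,4.997)
cell (5,5): code 1000 → (6.000,5.003)–(5.999,5.000)
cell (6,3): code 0100 → (6.488,4.000)–(7.000,3.619)
cell (6,4): code 1110 → (6.000,4.997)–(6.488,4.000)
cell (6,5): code 1101 → (6.348,6.000)–(6.000,5.003)
cell (6,6): code 1000 → (7.000,6.517)–(6.348,6.000)
cell (7,3): code 0110 → (7.000,3.619)–(8.000,3.601)
cell (7,6): code 1001 → (8.000,6.534)–(7.000,6.517)
cell (8,3): code 0010 → (8.000,3.601)–(8.555,4.000)
cell (8,4): code 0111 → (8.555,4.000)–(9.000,4.852)
cell (8,5): code 1011 → (9.000,5.191)–(8.699,6.000)
cell (8,6): code 0001 → (8.699,6.000)–(8.000,6.534)
cell (9,4): code 0010 → (9.000,4.852)–(9.060,5.000)
cell (9,5): code 0001 → (9.060,5.000)–(9.000,5.191)
total: 14 segments, chained into 1 closed loop(s), length Σ = 9.390680

segments=14 loops=1 length=9.391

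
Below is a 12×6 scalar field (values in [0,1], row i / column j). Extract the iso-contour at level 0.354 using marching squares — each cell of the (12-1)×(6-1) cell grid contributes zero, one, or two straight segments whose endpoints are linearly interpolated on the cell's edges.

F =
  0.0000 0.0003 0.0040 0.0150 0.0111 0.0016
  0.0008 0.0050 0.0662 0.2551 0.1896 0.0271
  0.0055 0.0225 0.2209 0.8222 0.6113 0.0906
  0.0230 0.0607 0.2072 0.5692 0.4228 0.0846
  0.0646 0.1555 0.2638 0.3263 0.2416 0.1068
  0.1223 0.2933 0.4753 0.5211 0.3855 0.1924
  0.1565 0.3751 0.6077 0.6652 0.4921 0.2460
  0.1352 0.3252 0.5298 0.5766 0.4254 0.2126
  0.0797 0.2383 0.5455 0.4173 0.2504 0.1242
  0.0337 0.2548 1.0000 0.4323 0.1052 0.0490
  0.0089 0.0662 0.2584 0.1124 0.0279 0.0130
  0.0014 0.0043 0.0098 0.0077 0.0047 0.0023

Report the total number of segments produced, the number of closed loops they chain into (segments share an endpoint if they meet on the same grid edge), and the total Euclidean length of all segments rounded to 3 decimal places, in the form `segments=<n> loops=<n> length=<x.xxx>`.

cell (1,2): code 0100 → (1.174,3.000)–(2.000,2.221)
cell (1,3): code 1100 → (1.390,4.000)–(1.174,3.000)
cell (1,4): code 1000 → (2.000,4.494)–(1.390,4.000)
cell (2,2): code 0110 → (2.000,2.221)–(3.000,2.406)
cell (2,4): code 1001 → (3.000,4.203)–(2.000,4.494)
cell (3,2): code 0010 → (3.000,2.406)–(3.886,3.000)
cell (3,3): code 0011 → (3.886,3.000)–(3.380,4.000)
cell (3,4): code 0001 → (3.380,4.000)–(3.000,4.203)
cell (4,1): code 0100 → (4.426,2.000)–(5.000,1.334)
cell (4,2): code 1100 → (4.142,3.000)–(4.426,2.000)
cell (4,3): code 1100 → (4.781,4.000)–(4.142,3.000)
cell (4,4): code 1000 → (5.000,4.163)–(4.781,4.000)
cell (5,0): code 0100 → (5.742,1.000)–(6.000,0.903)
cell (5,1): code 1110 → (5.000,1.334)–(5.742,1.000)
cell (5,4): code 1001 → (6.000,4.561)–(5.000,4.163)
cell (6,0): code 0010 → (6.000,0.903)–(6.423,1.000)
cell (6,1): code 0111 → (6.423,1.000)–(7.000,1.141)
cell (6,4): code 1001 → (7.000,4.336)–(6.000,4.561)
cell (7,1): code 0110 → (7.000,1.141)–(8.000,1.377)
cell (7,3): code 1011 → (8.000,3.379)–(7.408,4.000)
cell (7,4): code 0001 → (7.408,4.000)–(7.000,4.336)
cell (8,1): code 0110 → (8.000,1.377)–(9.000,1.133)
cell (8,3): code 1001 → (9.000,3.239)–(8.000,3.379)
cell (9,1): code 0010 → (9.000,1.133)–(9.871,2.000)
cell (9,2): code 0011 → (9.871,2.000)–(9.245,3.000)
cell (9,3): code 0001 → (9.245,3.000)–(9.000,3.239)
total: 26 segments, chained into 2 closed loop(s), length Σ = 22.420145

segments=26 loops=2 length=22.420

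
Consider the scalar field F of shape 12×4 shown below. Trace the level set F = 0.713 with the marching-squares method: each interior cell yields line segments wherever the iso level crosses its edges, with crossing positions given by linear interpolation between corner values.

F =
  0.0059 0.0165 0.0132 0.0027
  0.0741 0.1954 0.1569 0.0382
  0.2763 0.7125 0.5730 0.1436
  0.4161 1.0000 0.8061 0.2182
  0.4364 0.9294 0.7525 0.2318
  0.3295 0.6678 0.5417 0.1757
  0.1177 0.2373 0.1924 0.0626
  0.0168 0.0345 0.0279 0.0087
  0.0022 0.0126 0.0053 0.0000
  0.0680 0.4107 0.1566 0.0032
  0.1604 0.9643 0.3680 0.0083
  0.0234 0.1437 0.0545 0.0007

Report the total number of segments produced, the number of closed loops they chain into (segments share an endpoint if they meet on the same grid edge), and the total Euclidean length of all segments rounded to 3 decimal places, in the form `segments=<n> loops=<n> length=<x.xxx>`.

segments=12 loops=2 length=9.168

cell (2,0): code 0100 → (2.002,1.000)–(3.000,0.508)
cell (2,1): code 1100 → (2.601,2.000)–(2.002,1.000)
cell (2,2): code 1000 → (3.000,2.158)–(2.601,2.000)
cell (3,0): code 0110 → (3.000,0.508)–(4.000,0.561)
cell (3,2): code 1001 → (4.000,2.076)–(3.000,2.158)
cell (4,0): code 0010 → (4.000,0.561)–(4.827,1.000)
cell (4,1): code 0011 → (4.827,1.000)–(4.187,2.000)
cell (4,2): code 0001 → (4.187,2.000)–(4.000,2.076)
cell (9,0): code 0100 → (9.546,1.000)–(10.000,0.687)
cell (9,1): code 1000 → (10.000,1.421)–(9.546,1.000)
cell (10,0): code 0010 → (10.000,0.687)–(10.306,1.000)
cell (10,1): code 0001 → (10.306,1.000)–(10.000,1.421)
total: 12 segments, chained into 2 closed loop(s), length Σ = 9.167660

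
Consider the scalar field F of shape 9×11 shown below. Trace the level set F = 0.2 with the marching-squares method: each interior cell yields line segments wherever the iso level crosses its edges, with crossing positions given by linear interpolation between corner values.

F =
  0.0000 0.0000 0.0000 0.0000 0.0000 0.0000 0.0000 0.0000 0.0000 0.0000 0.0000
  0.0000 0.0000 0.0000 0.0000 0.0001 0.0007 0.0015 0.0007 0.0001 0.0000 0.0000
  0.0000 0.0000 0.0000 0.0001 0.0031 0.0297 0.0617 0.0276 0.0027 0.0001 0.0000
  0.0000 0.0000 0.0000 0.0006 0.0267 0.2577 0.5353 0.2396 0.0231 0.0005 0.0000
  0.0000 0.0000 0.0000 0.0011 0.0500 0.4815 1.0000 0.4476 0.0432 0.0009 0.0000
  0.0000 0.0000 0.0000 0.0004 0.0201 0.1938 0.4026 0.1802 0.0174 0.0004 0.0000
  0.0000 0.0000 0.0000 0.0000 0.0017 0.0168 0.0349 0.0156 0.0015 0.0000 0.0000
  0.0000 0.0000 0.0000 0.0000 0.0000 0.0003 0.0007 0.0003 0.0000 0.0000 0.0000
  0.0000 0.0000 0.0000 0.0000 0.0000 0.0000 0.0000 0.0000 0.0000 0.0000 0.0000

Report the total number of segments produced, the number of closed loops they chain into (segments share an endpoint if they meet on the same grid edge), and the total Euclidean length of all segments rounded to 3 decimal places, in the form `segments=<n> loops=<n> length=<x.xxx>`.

cell (2,4): code 0100 → (2.747,5.000)–(3.000,4.750)
cell (2,5): code 1100 → (2.292,6.000)–(2.747,5.000)
cell (2,6): code 1100 → (2.813,7.000)–(2.292,6.000)
cell (2,7): code 1000 → (3.000,7.183)–(2.813,7.000)
cell (3,4): code 0110 → (3.000,4.750)–(4.000,4.348)
cell (3,7): code 1001 → (4.000,7.612)–(3.000,7.183)
cell (4,4): code 0010 → (4.000,4.348)–(4.978,5.000)
cell (4,5): code 0111 → (4.978,5.000)–(5.000,5.030)
cell (4,6): code 1011 → (5.000,6.911)–(4.926,7.000)
cell (4,7): code 0001 → (4.926,7.000)–(4.000,7.612)
cell (5,5): code 0010 → (5.000,5.030)–(5.551,6.000)
cell (5,6): code 0001 → (5.551,6.000)–(5.000,6.911)
total: 12 segments, chained into 1 closed loop(s), length Σ = 9.628593

segments=12 loops=1 length=9.629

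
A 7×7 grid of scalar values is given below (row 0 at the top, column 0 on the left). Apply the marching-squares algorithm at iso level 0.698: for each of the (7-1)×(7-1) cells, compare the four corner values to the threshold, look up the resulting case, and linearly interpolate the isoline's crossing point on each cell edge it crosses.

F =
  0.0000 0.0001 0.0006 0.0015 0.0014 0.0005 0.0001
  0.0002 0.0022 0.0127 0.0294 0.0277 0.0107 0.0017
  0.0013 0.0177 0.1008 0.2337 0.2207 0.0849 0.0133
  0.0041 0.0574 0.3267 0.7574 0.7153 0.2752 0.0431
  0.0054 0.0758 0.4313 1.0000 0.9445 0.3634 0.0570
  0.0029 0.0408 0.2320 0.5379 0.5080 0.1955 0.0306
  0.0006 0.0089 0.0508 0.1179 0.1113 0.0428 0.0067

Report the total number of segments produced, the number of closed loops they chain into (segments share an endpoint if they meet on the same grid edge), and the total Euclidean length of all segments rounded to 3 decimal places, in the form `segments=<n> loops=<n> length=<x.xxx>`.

cell (2,2): code 0100 → (2.887,3.000)–(3.000,2.862)
cell (2,3): code 1100 → (2.965,4.000)–(2.887,3.000)
cell (2,4): code 1000 → (3.000,4.039)–(2.965,4.000)
cell (3,2): code 0110 → (3.000,2.862)–(4.000,2.469)
cell (3,4): code 1001 → (4.000,4.424)–(3.000,4.039)
cell (4,2): code 0010 → (4.000,2.469)–(4.654,3.000)
cell (4,3): code 0011 → (4.654,3.000)–(4.565,4.000)
cell (4,4): code 0001 → (4.565,4.000)–(4.000,4.424)
total: 8 segments, chained into 1 closed loop(s), length Σ = 5.932581

segments=8 loops=1 length=5.933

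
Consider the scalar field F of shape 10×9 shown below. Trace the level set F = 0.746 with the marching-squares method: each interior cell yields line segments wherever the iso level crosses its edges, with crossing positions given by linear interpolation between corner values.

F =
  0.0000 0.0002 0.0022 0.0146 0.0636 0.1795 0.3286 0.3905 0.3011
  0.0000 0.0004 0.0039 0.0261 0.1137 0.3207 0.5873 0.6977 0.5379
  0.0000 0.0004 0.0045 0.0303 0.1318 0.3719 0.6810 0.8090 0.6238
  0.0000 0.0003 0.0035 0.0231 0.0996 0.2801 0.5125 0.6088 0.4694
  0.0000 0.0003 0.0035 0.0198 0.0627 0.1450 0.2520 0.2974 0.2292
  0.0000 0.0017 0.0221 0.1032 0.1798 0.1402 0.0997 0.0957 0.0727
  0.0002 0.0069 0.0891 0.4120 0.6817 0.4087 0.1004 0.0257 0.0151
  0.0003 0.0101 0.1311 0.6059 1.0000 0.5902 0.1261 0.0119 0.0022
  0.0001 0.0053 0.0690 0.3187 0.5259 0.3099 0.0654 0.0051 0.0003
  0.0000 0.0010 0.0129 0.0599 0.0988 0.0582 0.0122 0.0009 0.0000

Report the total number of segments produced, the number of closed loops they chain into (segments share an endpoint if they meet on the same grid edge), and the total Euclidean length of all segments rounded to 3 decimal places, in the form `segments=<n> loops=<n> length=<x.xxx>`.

segments=8 loops=2 length=6.152

cell (1,6): code 0100 → (1.434,7.000)–(2.000,6.508)
cell (1,7): code 1000 → (2.000,7.340)–(1.434,7.000)
cell (2,6): code 0010 → (2.000,6.508)–(2.315,7.000)
cell (2,7): code 0001 → (2.315,7.000)–(2.000,7.340)
cell (6,3): code 0100 → (6.202,4.000)–(7.000,3.355)
cell (6,4): code 1000 → (7.000,4.620)–(6.202,4.000)
cell (7,3): code 0010 → (7.000,3.355)–(7.536,4.000)
cell (7,4): code 0001 → (7.536,4.000)–(7.000,4.620)
total: 8 segments, chained into 2 closed loop(s), length Σ = 6.151635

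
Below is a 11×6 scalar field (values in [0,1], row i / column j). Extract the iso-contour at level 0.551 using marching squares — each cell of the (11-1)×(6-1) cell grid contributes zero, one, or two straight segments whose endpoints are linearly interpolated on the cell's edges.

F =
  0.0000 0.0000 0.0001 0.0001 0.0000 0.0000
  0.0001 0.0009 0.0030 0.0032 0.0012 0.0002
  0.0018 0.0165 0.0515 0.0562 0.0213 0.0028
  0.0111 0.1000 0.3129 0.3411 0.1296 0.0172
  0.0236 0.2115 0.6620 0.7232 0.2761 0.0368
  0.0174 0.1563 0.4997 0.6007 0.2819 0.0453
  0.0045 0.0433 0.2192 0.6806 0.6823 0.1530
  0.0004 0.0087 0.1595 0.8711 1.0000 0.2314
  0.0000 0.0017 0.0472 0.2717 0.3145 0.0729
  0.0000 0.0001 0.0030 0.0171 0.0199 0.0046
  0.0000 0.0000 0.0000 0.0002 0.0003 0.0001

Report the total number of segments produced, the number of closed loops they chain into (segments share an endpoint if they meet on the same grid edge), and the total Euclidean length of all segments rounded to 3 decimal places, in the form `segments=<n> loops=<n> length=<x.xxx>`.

cell (3,1): code 0100 → (3.682,2.000)–(4.000,1.754)
cell (3,2): code 1100 → (3.549,3.000)–(3.682,2.000)
cell (3,3): code 1000 → (4.000,3.385)–(3.549,3.000)
cell (4,1): code 0010 → (4.000,1.754)–(4.684,2.000)
cell (4,2): code 0111 → (4.684,2.000)–(5.000,2.508)
cell (4,3): code 1001 → (5.000,3.156)–(4.000,3.385)
cell (5,2): code 0110 → (5.000,2.508)–(6.000,2.719)
cell (5,3): code 1101 → (5.672,4.000)–(5.000,3.156)
cell (5,4): code 1000 → (6.000,4.248)–(5.672,4.000)
cell (6,2): code 0110 → (6.000,2.719)–(7.000,2.550)
cell (6,4): code 1001 → (7.000,4.584)–(6.000,4.248)
cell (7,2): code 0010 → (7.000,2.550)–(7.534,3.000)
cell (7,3): code 0011 → (7.534,3.000)–(7.655,4.000)
cell (7,4): code 0001 → (7.655,4.000)–(7.000,4.584)
total: 14 segments, chained into 1 closed loop(s), length Σ = 11.519530

segments=14 loops=1 length=11.520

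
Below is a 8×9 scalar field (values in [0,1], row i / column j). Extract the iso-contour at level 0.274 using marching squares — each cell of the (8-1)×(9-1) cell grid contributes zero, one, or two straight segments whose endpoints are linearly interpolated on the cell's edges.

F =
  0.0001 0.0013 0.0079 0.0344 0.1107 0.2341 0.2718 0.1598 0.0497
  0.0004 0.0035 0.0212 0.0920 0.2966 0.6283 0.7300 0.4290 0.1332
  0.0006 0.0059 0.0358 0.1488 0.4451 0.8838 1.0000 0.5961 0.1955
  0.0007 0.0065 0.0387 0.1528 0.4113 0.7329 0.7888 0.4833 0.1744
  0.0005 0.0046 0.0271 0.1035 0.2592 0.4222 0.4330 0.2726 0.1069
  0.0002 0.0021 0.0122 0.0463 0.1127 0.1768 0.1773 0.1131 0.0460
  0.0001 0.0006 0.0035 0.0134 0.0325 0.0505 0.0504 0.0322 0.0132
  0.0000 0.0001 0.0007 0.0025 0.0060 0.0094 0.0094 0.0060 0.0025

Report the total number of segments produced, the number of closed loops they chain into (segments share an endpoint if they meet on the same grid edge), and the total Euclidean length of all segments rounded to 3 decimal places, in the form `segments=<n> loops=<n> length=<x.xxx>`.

segments=16 loops=1 length=14.105

cell (0,3): code 0100 → (0.878,4.000)–(1.000,3.890)
cell (0,4): code 1100 → (0.101,5.000)–(0.878,4.000)
cell (0,5): code 1100 → (0.005,6.000)–(0.101,5.000)
cell (0,6): code 1100 → (0.424,7.000)–(0.005,6.000)
cell (0,7): code 1000 → (1.000,7.524)–(0.424,7.000)
cell (1,3): code 0110 → (1.000,3.890)–(2.000,3.423)
cell (1,7): code 1001 → (2.000,7.804)–(1.000,7.524)
cell (2,3): code 0110 → (2.000,3.423)–(3.000,3.469)
cell (2,7): code 1001 → (3.000,7.678)–(2.000,7.804)
cell (3,3): code 0010 → (3.000,3.469)–(3.903,4.000)
cell (3,4): code 0111 → (3.903,4.000)–(4.000,4.091)
cell (3,6): code 1011 → (4.000,6.991)–(3.993,7.000)
cell (3,7): code 0001 → (3.993,7.000)–(3.000,7.678)
cell (4,4): code 0010 → (4.000,4.091)–(4.604,5.000)
cell (4,5): code 0011 → (4.604,5.000)–(4.622,6.000)
cell (4,6): code 0001 → (4.622,6.000)–(4.000,6.991)
total: 16 segments, chained into 1 closed loop(s), length Σ = 14.105182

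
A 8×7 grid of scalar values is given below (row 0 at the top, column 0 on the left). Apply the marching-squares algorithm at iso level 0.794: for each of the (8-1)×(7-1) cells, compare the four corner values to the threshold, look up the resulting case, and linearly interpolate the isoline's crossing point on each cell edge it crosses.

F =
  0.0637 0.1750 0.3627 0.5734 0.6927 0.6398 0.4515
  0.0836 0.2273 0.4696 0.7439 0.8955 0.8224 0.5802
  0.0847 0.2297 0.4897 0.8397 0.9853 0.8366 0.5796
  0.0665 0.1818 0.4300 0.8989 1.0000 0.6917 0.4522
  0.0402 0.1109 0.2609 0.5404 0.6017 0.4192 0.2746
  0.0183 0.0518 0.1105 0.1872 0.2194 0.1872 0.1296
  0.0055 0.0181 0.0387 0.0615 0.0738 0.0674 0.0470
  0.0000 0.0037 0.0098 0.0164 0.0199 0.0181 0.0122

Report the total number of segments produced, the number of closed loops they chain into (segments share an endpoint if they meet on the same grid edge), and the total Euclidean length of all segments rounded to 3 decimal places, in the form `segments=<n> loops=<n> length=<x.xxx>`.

cell (0,3): code 0100 → (0.500,4.000)–(1.000,3.330)
cell (0,4): code 1100 → (0.844,5.000)–(0.500,4.000)
cell (0,5): code 1000 → (1.000,5.117)–(0.844,5.000)
cell (1,2): code 0100 → (1.523,3.000)–(2.000,2.869)
cell (1,3): code 1110 → (1.000,3.330)–(1.523,3.000)
cell (1,5): code 1001 → (2.000,5.166)–(1.000,5.117)
cell (2,2): code 0110 → (2.000,2.869)–(3.000,2.776)
cell (2,4): code 1011 → (3.000,4.668)–(2.294,5.000)
cell (2,5): code 0001 → (2.294,5.000)–(2.000,5.166)
cell (3,2): code 0010 → (3.000,2.776)–(3.293,3.000)
cell (3,3): code 0011 → (3.293,3.000)–(3.517,4.000)
cell (3,4): code 0001 → (3.517,4.000)–(3.000,4.668)
total: 12 segments, chained into 1 closed loop(s), length Σ = 8.563044

segments=12 loops=1 length=8.563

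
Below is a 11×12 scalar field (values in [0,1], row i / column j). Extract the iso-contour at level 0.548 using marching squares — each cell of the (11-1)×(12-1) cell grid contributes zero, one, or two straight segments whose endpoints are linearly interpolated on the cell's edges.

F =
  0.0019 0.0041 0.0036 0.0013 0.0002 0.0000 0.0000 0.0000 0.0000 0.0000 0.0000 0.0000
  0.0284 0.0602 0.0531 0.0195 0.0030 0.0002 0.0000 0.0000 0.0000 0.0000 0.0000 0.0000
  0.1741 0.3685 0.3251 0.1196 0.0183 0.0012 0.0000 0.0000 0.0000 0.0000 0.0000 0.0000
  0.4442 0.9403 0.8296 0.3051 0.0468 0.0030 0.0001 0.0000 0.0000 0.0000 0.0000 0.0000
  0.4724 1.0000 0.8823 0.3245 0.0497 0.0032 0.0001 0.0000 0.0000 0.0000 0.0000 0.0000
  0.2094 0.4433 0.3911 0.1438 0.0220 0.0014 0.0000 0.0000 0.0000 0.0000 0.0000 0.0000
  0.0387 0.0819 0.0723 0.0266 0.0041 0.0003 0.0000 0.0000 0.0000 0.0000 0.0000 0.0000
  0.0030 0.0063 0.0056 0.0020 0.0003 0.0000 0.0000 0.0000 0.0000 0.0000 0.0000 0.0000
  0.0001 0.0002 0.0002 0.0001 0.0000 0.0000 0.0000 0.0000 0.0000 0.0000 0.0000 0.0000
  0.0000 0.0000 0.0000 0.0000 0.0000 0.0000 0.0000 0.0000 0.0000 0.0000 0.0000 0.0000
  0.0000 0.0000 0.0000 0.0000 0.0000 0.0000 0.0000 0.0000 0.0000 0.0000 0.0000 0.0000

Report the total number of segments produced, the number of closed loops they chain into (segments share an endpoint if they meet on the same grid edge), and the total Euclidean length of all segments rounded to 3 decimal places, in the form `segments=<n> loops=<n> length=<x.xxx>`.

cell (2,0): code 0100 → (2.314,1.000)–(3.000,0.209)
cell (2,1): code 1100 → (2.442,2.000)–(2.314,1.000)
cell (2,2): code 1000 → (3.000,2.537)–(2.442,2.000)
cell (3,0): code 0110 → (3.000,0.209)–(4.000,0.143)
cell (3,2): code 1001 → (4.000,2.599)–(3.000,2.537)
cell (4,0): code 0010 → (4.000,0.143)–(4.812,1.000)
cell (4,1): code 0011 → (4.812,1.000)–(4.681,2.000)
cell (4,2): code 0001 → (4.681,2.000)–(4.000,2.599)
total: 8 segments, chained into 1 closed loop(s), length Σ = 7.929415

segments=8 loops=1 length=7.929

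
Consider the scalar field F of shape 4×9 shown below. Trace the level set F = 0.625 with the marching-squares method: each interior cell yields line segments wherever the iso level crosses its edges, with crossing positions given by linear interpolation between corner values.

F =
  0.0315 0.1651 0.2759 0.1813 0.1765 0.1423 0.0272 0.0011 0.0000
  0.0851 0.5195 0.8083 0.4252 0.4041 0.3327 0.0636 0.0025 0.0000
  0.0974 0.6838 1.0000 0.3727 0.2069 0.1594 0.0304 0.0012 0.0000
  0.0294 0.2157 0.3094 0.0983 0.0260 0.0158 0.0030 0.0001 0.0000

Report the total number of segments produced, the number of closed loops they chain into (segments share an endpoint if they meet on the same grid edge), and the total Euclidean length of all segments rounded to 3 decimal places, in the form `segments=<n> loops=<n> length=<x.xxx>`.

segments=8 loops=1 length=5.481

cell (0,1): code 0100 → (0.656,2.000)–(1.000,1.365)
cell (0,2): code 1000 → (1.000,2.478)–(0.656,2.000)
cell (1,0): code 0100 → (1.642,1.000)–(2.000,0.900)
cell (1,1): code 1110 → (1.000,1.365)–(1.642,1.000)
cell (1,2): code 1001 → (2.000,2.598)–(1.000,2.478)
cell (2,0): code 0010 → (2.000,0.900)–(2.126,1.000)
cell (2,1): code 0011 → (2.126,1.000)–(2.543,2.000)
cell (2,2): code 0001 → (2.543,2.000)–(2.000,2.598)
total: 8 segments, chained into 1 closed loop(s), length Σ = 5.480983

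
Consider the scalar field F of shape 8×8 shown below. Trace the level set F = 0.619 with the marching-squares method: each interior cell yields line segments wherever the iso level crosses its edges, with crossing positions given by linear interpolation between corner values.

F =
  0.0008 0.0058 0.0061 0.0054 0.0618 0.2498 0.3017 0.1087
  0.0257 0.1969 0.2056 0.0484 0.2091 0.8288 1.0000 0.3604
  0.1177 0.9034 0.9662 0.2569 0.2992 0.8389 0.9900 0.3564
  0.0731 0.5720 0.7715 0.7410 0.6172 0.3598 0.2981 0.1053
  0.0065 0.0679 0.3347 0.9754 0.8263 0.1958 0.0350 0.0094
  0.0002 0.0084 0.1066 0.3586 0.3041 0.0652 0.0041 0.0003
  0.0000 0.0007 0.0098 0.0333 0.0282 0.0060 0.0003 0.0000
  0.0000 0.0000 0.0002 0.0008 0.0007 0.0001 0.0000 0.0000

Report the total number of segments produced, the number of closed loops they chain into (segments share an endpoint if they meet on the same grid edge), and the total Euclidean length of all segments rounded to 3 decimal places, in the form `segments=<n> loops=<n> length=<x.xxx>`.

cell (0,4): code 0100 → (0.638,5.000)–(1.000,4.661)
cell (0,5): code 1100 → (0.454,6.000)–(0.638,5.000)
cell (0,6): code 1000 → (1.000,6.596)–(0.454,6.000)
cell (1,0): code 0100 → (1.597,1.000)–(2.000,0.638)
cell (1,1): code 1100 → (1.544,2.000)–(1.597,1.000)
cell (1,2): code 1000 → (2.000,2.489)–(1.544,2.000)
cell (1,4): code 0110 → (1.000,4.661)–(2.000,4.593)
cell (1,6): code 1001 → (2.000,6.586)–(1.000,6.596)
cell (2,0): code 0010 → (2.000,0.638)–(2.858,1.000)
cell (2,1): code 0111 → (2.858,1.000)–(3.000,1.236)
cell (2,2): code 1101 → (2.748,3.000)–(2.000,2.489)
cell (2,3): code 1000 → (3.000,3.985)–(2.748,3.000)
cell (2,4): code 0010 → (2.000,4.593)–(2.459,5.000)
cell (2,5): code 0011 → (2.459,5.000)–(2.536,6.000)
cell (2,6): code 0001 → (2.536,6.000)–(2.000,6.586)
cell (3,1): code 0010 → (3.000,1.236)–(3.349,2.000)
cell (3,2): code 0111 → (3.349,2.000)–(4.000,2.444)
cell (3,3): code 1101 → (3.009,4.000)–(3.000,3.985)
cell (3,4): code 1000 → (4.000,4.329)–(3.009,4.000)
cell (4,2): code 0010 → (4.000,2.444)–(4.578,3.000)
cell (4,3): code 0011 → (4.578,3.000)–(4.397,4.000)
cell (4,4): code 0001 → (4.397,4.000)–(4.000,4.329)
total: 22 segments, chained into 2 closed loop(s), length Σ = 17.097945

segments=22 loops=2 length=17.098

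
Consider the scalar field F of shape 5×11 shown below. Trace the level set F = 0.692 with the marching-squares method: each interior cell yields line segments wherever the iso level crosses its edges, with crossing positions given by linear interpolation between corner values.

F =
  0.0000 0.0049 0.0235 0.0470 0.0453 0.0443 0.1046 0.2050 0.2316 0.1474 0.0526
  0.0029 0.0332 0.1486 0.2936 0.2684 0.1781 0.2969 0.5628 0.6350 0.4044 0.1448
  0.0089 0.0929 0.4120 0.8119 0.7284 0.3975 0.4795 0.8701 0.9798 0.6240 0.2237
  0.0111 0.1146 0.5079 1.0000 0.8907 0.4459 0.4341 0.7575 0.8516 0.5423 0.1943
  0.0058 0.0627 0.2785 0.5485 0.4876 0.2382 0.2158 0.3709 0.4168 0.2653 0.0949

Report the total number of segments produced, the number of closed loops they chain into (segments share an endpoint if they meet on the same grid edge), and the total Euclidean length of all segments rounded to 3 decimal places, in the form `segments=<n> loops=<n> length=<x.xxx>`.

segments=16 loops=2 length=13.164

cell (1,2): code 0100 → (1.769,3.000)–(2.000,2.700)
cell (1,3): code 1100 → (1.921,4.000)–(1.769,3.000)
cell (1,4): code 1000 → (2.000,4.110)–(1.921,4.000)
cell (1,6): code 0100 → (1.420,7.000)–(2.000,6.544)
cell (1,7): code 1100 → (1.165,8.000)–(1.420,7.000)
cell (1,8): code 1000 → (2.000,8.809)–(1.165,8.000)
cell (2,2): code 0110 → (2.000,2.700)–(3.000,2.374)
cell (2,4): code 1001 → (3.000,4.447)–(2.000,4.110)
cell (2,6): code 0110 → (2.000,6.544)–(3.000,6.797)
cell (2,8): code 1001 → (3.000,8.516)–(2.000,8.809)
cell (3,2): code 0010 → (3.000,2.374)–(3.682,3.000)
cell (3,3): code 0011 → (3.682,3.000)–(3.493,4.000)
cell (3,4): code 0001 → (3.493,4.000)–(3.000,4.447)
cell (3,6): code 0010 → (3.000,6.797)–(3.169,7.000)
cell (3,7): code 0011 → (3.169,7.000)–(3.367,8.000)
cell (3,8): code 0001 → (3.367,8.000)–(3.000,8.516)
total: 16 segments, chained into 2 closed loop(s), length Σ = 13.163521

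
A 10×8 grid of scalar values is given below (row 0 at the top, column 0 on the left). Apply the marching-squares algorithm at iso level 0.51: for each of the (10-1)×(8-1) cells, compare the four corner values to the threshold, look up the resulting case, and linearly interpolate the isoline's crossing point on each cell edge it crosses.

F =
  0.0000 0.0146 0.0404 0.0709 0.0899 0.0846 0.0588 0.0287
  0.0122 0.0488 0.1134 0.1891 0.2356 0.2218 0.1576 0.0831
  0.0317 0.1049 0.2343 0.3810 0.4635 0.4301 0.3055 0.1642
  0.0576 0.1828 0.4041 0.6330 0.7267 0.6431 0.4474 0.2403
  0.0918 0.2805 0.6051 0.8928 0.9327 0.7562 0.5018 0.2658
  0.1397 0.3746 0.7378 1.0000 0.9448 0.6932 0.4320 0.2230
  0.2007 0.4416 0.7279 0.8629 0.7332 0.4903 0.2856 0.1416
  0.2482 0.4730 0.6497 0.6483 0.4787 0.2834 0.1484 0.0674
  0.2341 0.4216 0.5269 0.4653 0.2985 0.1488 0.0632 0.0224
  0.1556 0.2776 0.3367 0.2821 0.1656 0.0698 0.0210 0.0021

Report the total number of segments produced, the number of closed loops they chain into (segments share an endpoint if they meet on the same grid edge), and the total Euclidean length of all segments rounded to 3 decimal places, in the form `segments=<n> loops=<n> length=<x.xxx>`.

cell (2,2): code 0100 → (2.512,3.000)–(3.000,2.463)
cell (2,3): code 1100 → (2.177,4.000)–(2.512,3.000)
cell (2,4): code 1100 → (2.375,5.000)–(2.177,4.000)
cell (2,5): code 1000 → (3.000,5.680)–(2.375,5.000)
cell (3,1): code 0100 → (3.527,2.000)–(4.000,1.707)
cell (3,2): code 1110 → (3.000,2.463)–(3.527,2.000)
cell (3,5): code 1001 → (4.000,5.968)–(3.000,5.680)
cell (4,1): code 0110 → (4.000,1.707)–(5.000,1.373)
cell (4,5): code 1001 → (5.000,5.701)–(4.000,5.968)
cell (5,1): code 0110 → (5.000,1.373)–(6.000,1.239)
cell (5,4): code 1011 → (6.000,4.919)–(5.903,5.000)
cell (5,5): code 0001 → (5.903,5.000)–(5.000,5.701)
cell (6,1): code 0110 → (6.000,1.239)–(7.000,1.209)
cell (6,3): code 1011 → (7.000,3.815)–(6.877,4.000)
cell (6,4): code 0001 → (6.877,4.000)–(6.000,4.919)
cell (7,1): code 0110 → (7.000,1.209)–(8.000,1.840)
cell (7,2): code 1011 → (8.000,2.274)–(7.756,3.000)
cell (7,3): code 0001 → (7.756,3.000)–(7.000,3.815)
cell (8,1): code 0010 → (8.000,1.840)–(8.089,2.000)
cell (8,2): code 0001 → (8.089,2.000)–(8.000,2.274)
total: 20 segments, chained into 1 closed loop(s), length Σ = 16.413652

segments=20 loops=1 length=16.414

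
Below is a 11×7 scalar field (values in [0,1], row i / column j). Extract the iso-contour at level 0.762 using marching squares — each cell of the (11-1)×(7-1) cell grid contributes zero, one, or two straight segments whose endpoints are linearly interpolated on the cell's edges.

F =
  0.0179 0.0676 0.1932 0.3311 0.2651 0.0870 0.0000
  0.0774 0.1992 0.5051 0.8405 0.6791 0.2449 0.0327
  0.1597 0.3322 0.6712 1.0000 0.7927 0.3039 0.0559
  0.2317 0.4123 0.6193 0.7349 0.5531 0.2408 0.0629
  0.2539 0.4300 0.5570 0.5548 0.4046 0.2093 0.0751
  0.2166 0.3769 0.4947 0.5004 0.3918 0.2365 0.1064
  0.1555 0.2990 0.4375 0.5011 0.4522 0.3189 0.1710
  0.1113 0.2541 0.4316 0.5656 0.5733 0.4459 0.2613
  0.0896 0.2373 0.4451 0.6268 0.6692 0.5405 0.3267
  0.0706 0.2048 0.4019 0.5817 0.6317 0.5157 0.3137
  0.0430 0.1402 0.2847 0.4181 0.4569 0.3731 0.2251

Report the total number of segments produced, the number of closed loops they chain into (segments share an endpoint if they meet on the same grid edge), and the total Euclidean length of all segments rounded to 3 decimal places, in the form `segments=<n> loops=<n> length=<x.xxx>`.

segments=8 loops=1 length=5.632

cell (0,2): code 0100 → (0.846,3.000)–(1.000,2.766)
cell (0,3): code 1000 → (1.000,3.486)–(0.846,3.000)
cell (1,2): code 0110 → (1.000,2.766)–(2.000,2.276)
cell (1,3): code 1101 → (1.730,4.000)–(1.000,3.486)
cell (1,4): code 1000 → (2.000,4.063)–(1.730,4.000)
cell (2,2): code 0010 → (2.000,2.276)–(2.898,3.000)
cell (2,3): code 0011 → (2.898,3.000)–(2.128,4.000)
cell (2,4): code 0001 → (2.128,4.000)–(2.000,4.063)
total: 8 segments, chained into 1 closed loop(s), length Σ = 5.631584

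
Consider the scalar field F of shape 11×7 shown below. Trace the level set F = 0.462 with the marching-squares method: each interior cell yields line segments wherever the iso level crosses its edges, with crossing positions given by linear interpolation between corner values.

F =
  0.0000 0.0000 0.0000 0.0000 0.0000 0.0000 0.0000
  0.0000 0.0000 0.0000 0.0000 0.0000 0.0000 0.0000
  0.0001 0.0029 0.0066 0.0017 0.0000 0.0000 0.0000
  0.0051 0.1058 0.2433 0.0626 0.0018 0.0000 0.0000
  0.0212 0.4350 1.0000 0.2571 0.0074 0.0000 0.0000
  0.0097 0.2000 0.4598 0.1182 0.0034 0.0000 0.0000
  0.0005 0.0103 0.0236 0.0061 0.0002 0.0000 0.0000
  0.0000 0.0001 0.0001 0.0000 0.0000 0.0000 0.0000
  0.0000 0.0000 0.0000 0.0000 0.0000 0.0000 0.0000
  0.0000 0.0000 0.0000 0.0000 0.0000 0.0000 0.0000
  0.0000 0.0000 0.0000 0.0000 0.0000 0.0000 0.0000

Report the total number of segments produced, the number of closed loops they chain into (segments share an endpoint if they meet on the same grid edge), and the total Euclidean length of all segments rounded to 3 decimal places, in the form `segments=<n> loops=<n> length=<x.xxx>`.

cell (3,1): code 0100 → (3.289,2.000)–(4.000,1.048)
cell (3,2): code 1000 → (4.000,2.724)–(3.289,2.000)
cell (4,1): code 0010 → (4.000,1.048)–(4.996,2.000)
cell (4,2): code 0001 → (4.996,2.000)–(4.000,2.724)
total: 4 segments, chained into 1 closed loop(s), length Σ = 4.812503

segments=4 loops=1 length=4.813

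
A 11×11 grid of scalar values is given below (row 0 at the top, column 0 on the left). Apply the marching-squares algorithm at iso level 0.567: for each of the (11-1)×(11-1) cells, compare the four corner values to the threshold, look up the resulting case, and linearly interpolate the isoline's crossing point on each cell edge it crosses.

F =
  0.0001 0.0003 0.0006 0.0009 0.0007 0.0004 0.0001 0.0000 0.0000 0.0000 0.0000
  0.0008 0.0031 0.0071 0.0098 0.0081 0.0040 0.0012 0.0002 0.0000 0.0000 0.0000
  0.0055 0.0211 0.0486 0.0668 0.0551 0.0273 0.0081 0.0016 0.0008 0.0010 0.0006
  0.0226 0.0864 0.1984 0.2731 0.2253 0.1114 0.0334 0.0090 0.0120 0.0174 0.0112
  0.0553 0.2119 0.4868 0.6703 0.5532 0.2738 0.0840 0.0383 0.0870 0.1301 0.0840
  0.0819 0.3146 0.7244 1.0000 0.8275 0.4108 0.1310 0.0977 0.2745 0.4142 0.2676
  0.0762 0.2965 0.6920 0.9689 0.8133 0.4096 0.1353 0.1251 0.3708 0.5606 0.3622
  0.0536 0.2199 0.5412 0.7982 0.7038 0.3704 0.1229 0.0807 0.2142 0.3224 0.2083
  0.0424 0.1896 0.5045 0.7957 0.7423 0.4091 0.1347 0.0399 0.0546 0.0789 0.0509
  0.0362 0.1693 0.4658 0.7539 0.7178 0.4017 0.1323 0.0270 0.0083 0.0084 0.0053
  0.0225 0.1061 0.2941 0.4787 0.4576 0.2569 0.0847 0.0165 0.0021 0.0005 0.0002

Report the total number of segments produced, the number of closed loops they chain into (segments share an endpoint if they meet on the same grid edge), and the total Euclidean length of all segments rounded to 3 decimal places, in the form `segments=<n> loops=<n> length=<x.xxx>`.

segments=18 loops=1 length=14.949

cell (3,2): code 0100 → (3.740,3.000)–(4.000,2.437)
cell (3,3): code 1000 → (4.000,3.882)–(3.740,3.000)
cell (4,1): code 0100 → (4.338,2.000)–(5.000,1.616)
cell (4,2): code 1110 → (4.000,2.437)–(4.338,2.000)
cell (4,3): code 1101 → (4.050,4.000)–(4.000,3.882)
cell (4,4): code 1000 → (5.000,4.625)–(4.050,4.000)
cell (5,1): code 0110 → (5.000,1.616)–(6.000,1.684)
cell (5,4): code 1001 → (6.000,4.610)–(5.000,4.625)
cell (6,1): code 0010 → (6.000,1.684)–(6.829,2.000)
cell (6,2): code 0111 → (6.829,2.000)–(7.000,2.100)
cell (6,4): code 1001 → (7.000,4.410)–(6.000,4.610)
cell (7,2): code 0110 → (7.000,2.100)–(8.000,2.215)
cell (7,4): code 1001 → (8.000,4.526)–(7.000,4.410)
cell (8,2): code 0110 → (8.000,2.215)–(9.000,2.351)
cell (8,4): code 1001 → (9.000,4.477)–(8.000,4.526)
cell (9,2): code 0010 → (9.000,2.351)–(9.679,3.000)
cell (9,3): code 0011 → (9.679,3.000)–(9.580,4.000)
cell (9,4): code 0001 → (9.580,4.000)–(9.000,4.477)
total: 18 segments, chained into 1 closed loop(s), length Σ = 14.949045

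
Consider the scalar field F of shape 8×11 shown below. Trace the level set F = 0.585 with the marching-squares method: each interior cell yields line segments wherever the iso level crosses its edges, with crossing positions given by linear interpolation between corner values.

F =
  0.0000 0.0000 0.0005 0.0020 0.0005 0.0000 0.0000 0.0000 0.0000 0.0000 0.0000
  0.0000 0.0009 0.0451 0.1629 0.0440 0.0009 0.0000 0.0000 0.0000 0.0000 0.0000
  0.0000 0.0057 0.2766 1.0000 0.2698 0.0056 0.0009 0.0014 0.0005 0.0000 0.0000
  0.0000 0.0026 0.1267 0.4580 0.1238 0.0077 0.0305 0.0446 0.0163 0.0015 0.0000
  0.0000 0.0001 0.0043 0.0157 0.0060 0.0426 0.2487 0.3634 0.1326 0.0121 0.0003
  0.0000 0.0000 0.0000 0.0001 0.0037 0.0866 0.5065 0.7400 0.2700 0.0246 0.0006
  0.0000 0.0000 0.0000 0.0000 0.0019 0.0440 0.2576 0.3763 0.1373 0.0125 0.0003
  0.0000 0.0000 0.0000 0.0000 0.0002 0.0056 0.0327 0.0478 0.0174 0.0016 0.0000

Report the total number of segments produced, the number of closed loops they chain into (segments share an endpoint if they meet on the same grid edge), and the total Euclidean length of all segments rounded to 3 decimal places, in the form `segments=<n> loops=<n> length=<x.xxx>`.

segments=8 loops=2 length=6.059

cell (1,2): code 0100 → (1.504,3.000)–(2.000,2.426)
cell (1,3): code 1000 → (2.000,3.568)–(1.504,3.000)
cell (2,2): code 0010 → (2.000,2.426)–(2.766,3.000)
cell (2,3): code 0001 → (2.766,3.000)–(2.000,3.568)
cell (4,6): code 0100 → (4.588,7.000)–(5.000,6.336)
cell (4,7): code 1000 → (5.000,7.330)–(4.588,7.000)
cell (5,6): code 0010 → (5.000,6.336)–(5.426,7.000)
cell (5,7): code 0001 → (5.426,7.000)–(5.000,7.330)
total: 8 segments, chained into 2 closed loop(s), length Σ = 6.058877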